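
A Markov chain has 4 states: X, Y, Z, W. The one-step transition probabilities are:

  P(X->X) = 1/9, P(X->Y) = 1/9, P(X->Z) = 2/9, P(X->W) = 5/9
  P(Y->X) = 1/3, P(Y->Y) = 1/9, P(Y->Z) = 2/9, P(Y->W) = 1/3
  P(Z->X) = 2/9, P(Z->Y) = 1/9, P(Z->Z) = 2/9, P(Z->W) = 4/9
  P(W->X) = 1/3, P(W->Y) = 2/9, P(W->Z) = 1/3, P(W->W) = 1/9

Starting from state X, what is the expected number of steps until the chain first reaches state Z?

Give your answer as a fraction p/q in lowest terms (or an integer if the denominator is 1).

Answer: 1071/281

Derivation:
Let h_i = expected steps to first reach Z from state i.
Boundary: h_Z = 0.
First-step equations for the other states:
  h_X = 1 + 1/9*h_X + 1/9*h_Y + 2/9*h_Z + 5/9*h_W
  h_Y = 1 + 1/3*h_X + 1/9*h_Y + 2/9*h_Z + 1/3*h_W
  h_W = 1 + 1/3*h_X + 2/9*h_Y + 1/3*h_Z + 1/9*h_W

Substituting h_Z = 0 and rearranging gives the linear system (I - Q) h = 1:
  [8/9, -1/9, -5/9] . (h_X, h_Y, h_W) = 1
  [-1/3, 8/9, -1/3] . (h_X, h_Y, h_W) = 1
  [-1/3, -2/9, 8/9] . (h_X, h_Y, h_W) = 1

Solving yields:
  h_X = 1071/281
  h_Y = 1089/281
  h_W = 990/281

Starting state is X, so the expected hitting time is h_X = 1071/281.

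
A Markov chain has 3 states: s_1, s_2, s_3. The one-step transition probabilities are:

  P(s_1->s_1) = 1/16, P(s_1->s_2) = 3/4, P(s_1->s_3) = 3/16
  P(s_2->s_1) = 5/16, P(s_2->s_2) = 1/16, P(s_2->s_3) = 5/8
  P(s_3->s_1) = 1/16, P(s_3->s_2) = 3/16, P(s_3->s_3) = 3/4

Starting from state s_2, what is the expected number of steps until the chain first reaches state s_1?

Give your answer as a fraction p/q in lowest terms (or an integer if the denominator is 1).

Let h_i = expected steps to first reach s_1 from state i.
Boundary: h_s_1 = 0.
First-step equations for the other states:
  h_s_2 = 1 + 5/16*h_s_1 + 1/16*h_s_2 + 5/8*h_s_3
  h_s_3 = 1 + 1/16*h_s_1 + 3/16*h_s_2 + 3/4*h_s_3

Substituting h_s_1 = 0 and rearranging gives the linear system (I - Q) h = 1:
  [15/16, -5/8] . (h_s_2, h_s_3) = 1
  [-3/16, 1/4] . (h_s_2, h_s_3) = 1

Solving yields:
  h_s_2 = 112/15
  h_s_3 = 48/5

Starting state is s_2, so the expected hitting time is h_s_2 = 112/15.

Answer: 112/15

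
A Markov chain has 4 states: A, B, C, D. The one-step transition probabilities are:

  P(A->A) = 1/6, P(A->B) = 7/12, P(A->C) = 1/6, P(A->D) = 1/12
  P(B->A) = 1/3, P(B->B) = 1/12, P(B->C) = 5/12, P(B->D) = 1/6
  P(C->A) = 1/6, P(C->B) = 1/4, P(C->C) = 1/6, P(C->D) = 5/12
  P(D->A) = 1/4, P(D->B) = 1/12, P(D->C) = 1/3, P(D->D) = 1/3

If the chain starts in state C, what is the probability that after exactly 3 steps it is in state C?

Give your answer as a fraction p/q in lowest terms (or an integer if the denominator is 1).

Answer: 7/27

Derivation:
Computing P^3 by repeated multiplication:
P^1 =
  A: [1/6, 7/12, 1/6, 1/12]
  B: [1/3, 1/12, 5/12, 1/6]
  C: [1/6, 1/4, 1/6, 5/12]
  D: [1/4, 1/12, 1/3, 1/3]
P^2 =
  A: [13/48, 7/36, 47/144, 5/24]
  B: [7/36, 23/72, 31/144, 13/48]
  C: [35/144, 7/36, 43/144, 19/72]
  D: [5/24, 19/72, 35/144, 41/144]
P^3 =
  A: [187/864, 59/216, 1/4, 25/96]
  B: [419/1728, 187/864, 7/24, 431/1728]
  C: [191/864, 55/216, 7/27, 229/864]
  D: [15/64, 197/864, 121/432, 445/1728]

(P^3)[C -> C] = 7/27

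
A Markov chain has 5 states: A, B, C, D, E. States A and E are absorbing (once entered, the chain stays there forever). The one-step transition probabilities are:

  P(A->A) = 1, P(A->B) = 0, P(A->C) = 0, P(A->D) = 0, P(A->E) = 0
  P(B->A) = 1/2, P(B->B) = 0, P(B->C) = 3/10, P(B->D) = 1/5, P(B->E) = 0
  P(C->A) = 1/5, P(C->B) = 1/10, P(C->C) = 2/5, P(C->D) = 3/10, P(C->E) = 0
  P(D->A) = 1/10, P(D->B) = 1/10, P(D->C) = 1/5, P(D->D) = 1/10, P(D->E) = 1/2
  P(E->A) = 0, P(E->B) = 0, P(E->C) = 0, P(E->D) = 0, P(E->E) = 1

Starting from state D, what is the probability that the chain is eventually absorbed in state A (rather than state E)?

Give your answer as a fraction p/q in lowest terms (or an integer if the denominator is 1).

Answer: 143/428

Derivation:
Let a_i = P(absorbed in A | start in state i).
Boundary conditions: a_A = 1, a_E = 0.
For each transient state i, a_i = sum_j P(i->j) * a_j:
  a_B = 1/2*a_A + 0*a_B + 3/10*a_C + 1/5*a_D + 0*a_E
  a_C = 1/5*a_A + 1/10*a_B + 2/5*a_C + 3/10*a_D + 0*a_E
  a_D = 1/10*a_A + 1/10*a_B + 1/5*a_C + 1/10*a_D + 1/2*a_E

Substituting a_A = 1 and a_E = 0, rearrange to (I - Q) a = r where r[i] = P(i -> A):
  [1, -3/10, -1/5] . (a_B, a_C, a_D) = 1/2
  [-1/10, 3/5, -3/10] . (a_B, a_C, a_D) = 1/5
  [-1/10, -1/5, 9/10] . (a_B, a_C, a_D) = 1/10

Solving yields:
  a_B = 323/428
  a_C = 67/107
  a_D = 143/428

Starting state is D, so the absorption probability is a_D = 143/428.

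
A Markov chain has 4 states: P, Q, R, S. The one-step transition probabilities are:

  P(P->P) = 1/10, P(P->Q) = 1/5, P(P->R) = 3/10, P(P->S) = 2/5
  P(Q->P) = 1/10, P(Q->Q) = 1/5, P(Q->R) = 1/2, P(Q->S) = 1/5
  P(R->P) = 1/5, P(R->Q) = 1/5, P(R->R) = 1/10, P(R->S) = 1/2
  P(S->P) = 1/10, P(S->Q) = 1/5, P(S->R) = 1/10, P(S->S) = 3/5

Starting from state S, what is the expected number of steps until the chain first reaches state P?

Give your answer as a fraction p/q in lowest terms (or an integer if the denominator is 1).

Answer: 500/59

Derivation:
Let h_i = expected steps to first reach P from state i.
Boundary: h_P = 0.
First-step equations for the other states:
  h_Q = 1 + 1/10*h_P + 1/5*h_Q + 1/2*h_R + 1/5*h_S
  h_R = 1 + 1/5*h_P + 1/5*h_Q + 1/10*h_R + 1/2*h_S
  h_S = 1 + 1/10*h_P + 1/5*h_Q + 1/10*h_R + 3/5*h_S

Substituting h_P = 0 and rearranging gives the linear system (I - Q) h = 1:
  [4/5, -1/2, -1/5] . (h_Q, h_R, h_S) = 1
  [-1/5, 9/10, -1/2] . (h_Q, h_R, h_S) = 1
  [-1/5, -1/10, 2/5] . (h_Q, h_R, h_S) = 1

Solving yields:
  h_Q = 480/59
  h_R = 450/59
  h_S = 500/59

Starting state is S, so the expected hitting time is h_S = 500/59.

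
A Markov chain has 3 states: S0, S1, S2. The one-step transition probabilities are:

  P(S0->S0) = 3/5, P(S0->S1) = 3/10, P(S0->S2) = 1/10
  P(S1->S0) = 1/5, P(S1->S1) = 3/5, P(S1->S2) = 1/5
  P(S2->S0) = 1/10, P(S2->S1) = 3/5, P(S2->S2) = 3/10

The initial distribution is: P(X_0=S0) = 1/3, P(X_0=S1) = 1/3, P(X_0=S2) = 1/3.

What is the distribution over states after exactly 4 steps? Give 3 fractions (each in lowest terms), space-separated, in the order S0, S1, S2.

Propagating the distribution step by step (d_{t+1} = d_t * P):
d_0 = (S0=1/3, S1=1/3, S2=1/3)
  d_1[S0] = 1/3*3/5 + 1/3*1/5 + 1/3*1/10 = 3/10
  d_1[S1] = 1/3*3/10 + 1/3*3/5 + 1/3*3/5 = 1/2
  d_1[S2] = 1/3*1/10 + 1/3*1/5 + 1/3*3/10 = 1/5
d_1 = (S0=3/10, S1=1/2, S2=1/5)
  d_2[S0] = 3/10*3/5 + 1/2*1/5 + 1/5*1/10 = 3/10
  d_2[S1] = 3/10*3/10 + 1/2*3/5 + 1/5*3/5 = 51/100
  d_2[S2] = 3/10*1/10 + 1/2*1/5 + 1/5*3/10 = 19/100
d_2 = (S0=3/10, S1=51/100, S2=19/100)
  d_3[S0] = 3/10*3/5 + 51/100*1/5 + 19/100*1/10 = 301/1000
  d_3[S1] = 3/10*3/10 + 51/100*3/5 + 19/100*3/5 = 51/100
  d_3[S2] = 3/10*1/10 + 51/100*1/5 + 19/100*3/10 = 189/1000
d_3 = (S0=301/1000, S1=51/100, S2=189/1000)
  d_4[S0] = 301/1000*3/5 + 51/100*1/5 + 189/1000*1/10 = 603/2000
  d_4[S1] = 301/1000*3/10 + 51/100*3/5 + 189/1000*3/5 = 5097/10000
  d_4[S2] = 301/1000*1/10 + 51/100*1/5 + 189/1000*3/10 = 118/625
d_4 = (S0=603/2000, S1=5097/10000, S2=118/625)

Answer: 603/2000 5097/10000 118/625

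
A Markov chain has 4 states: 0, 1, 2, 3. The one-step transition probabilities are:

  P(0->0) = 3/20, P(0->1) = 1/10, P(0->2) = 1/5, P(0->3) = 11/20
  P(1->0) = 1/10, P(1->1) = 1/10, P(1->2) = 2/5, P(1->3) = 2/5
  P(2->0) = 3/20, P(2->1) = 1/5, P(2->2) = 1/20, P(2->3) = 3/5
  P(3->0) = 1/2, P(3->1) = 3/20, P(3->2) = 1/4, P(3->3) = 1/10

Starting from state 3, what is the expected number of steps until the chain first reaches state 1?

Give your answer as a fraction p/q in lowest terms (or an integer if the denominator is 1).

Let h_i = expected steps to first reach 1 from state i.
Boundary: h_1 = 0.
First-step equations for the other states:
  h_0 = 1 + 3/20*h_0 + 1/10*h_1 + 1/5*h_2 + 11/20*h_3
  h_2 = 1 + 3/20*h_0 + 1/5*h_1 + 1/20*h_2 + 3/5*h_3
  h_3 = 1 + 1/2*h_0 + 3/20*h_1 + 1/4*h_2 + 1/10*h_3

Substituting h_1 = 0 and rearranging gives the linear system (I - Q) h = 1:
  [17/20, -1/5, -11/20] . (h_0, h_2, h_3) = 1
  [-3/20, 19/20, -3/5] . (h_0, h_2, h_3) = 1
  [-1/2, -1/4, 9/10] . (h_0, h_2, h_3) = 1

Solving yields:
  h_0 = 13320/1843
  h_2 = 12140/1843
  h_3 = 12820/1843

Starting state is 3, so the expected hitting time is h_3 = 12820/1843.

Answer: 12820/1843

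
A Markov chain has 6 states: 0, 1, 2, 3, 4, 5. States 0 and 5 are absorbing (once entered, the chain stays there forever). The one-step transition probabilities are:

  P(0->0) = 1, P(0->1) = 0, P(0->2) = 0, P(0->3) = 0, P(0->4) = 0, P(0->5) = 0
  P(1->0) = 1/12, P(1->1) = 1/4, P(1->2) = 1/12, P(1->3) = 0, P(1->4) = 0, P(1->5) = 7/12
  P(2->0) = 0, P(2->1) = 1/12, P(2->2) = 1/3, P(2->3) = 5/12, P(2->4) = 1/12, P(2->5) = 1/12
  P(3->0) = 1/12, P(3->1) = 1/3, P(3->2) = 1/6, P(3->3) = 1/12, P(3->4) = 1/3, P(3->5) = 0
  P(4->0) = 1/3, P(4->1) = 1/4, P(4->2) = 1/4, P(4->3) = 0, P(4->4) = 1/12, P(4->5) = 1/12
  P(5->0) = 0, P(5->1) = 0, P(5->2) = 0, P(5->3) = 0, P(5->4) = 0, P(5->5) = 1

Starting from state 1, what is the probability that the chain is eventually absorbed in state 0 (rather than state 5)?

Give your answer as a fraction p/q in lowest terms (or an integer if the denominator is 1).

Answer: 944/6451

Derivation:
Let a_i = P(absorbed in 0 | start in state i).
Boundary conditions: a_0 = 1, a_5 = 0.
For each transient state i, a_i = sum_j P(i->j) * a_j:
  a_1 = 1/12*a_0 + 1/4*a_1 + 1/12*a_2 + 0*a_3 + 0*a_4 + 7/12*a_5
  a_2 = 0*a_0 + 1/12*a_1 + 1/3*a_2 + 5/12*a_3 + 1/12*a_4 + 1/12*a_5
  a_3 = 1/12*a_0 + 1/3*a_1 + 1/6*a_2 + 1/12*a_3 + 1/3*a_4 + 0*a_5
  a_4 = 1/3*a_0 + 1/4*a_1 + 1/4*a_2 + 0*a_3 + 1/12*a_4 + 1/12*a_5

Substituting a_0 = 1 and a_5 = 0, rearrange to (I - Q) a = r where r[i] = P(i -> 0):
  [3/4, -1/12, 0, 0] . (a_1, a_2, a_3, a_4) = 1/12
  [-1/12, 2/3, -5/12, -1/12] . (a_1, a_2, a_3, a_4) = 0
  [-1/3, -1/6, 11/12, -1/3] . (a_1, a_2, a_3, a_4) = 1/12
  [-1/4, -1/4, 0, 11/12] . (a_1, a_2, a_3, a_4) = 1/3

Solving yields:
  a_1 = 944/6451
  a_2 = 2045/6451
  a_3 = 2451/6451
  a_4 = 3161/6451

Starting state is 1, so the absorption probability is a_1 = 944/6451.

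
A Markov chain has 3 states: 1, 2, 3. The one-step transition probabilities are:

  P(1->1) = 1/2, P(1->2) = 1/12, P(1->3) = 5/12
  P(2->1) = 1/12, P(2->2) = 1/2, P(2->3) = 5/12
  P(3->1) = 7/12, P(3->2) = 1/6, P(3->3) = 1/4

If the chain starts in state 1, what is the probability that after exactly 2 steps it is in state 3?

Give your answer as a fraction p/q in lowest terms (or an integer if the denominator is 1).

Computing P^2 by repeated multiplication:
P^1 =
  1: [1/2, 1/12, 5/12]
  2: [1/12, 1/2, 5/12]
  3: [7/12, 1/6, 1/4]
P^2 =
  1: [1/2, 11/72, 25/72]
  2: [47/144, 47/144, 25/72]
  3: [65/144, 25/144, 3/8]

(P^2)[1 -> 3] = 25/72

Answer: 25/72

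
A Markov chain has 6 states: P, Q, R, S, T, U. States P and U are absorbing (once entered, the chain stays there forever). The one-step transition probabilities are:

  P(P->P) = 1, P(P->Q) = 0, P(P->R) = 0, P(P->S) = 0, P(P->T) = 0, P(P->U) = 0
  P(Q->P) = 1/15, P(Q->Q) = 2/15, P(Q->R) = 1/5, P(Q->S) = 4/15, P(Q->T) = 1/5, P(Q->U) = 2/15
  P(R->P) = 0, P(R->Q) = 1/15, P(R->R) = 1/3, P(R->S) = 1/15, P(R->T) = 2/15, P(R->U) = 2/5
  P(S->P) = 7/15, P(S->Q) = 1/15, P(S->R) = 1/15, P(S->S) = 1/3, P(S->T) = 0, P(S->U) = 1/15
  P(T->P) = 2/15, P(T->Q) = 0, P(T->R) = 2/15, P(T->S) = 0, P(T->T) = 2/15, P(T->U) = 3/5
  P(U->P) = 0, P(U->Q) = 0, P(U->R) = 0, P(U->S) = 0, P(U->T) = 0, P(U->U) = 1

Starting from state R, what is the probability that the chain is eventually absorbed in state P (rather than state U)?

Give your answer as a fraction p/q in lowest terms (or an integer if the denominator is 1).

Answer: 113/758

Derivation:
Let a_i = P(absorbed in P | start in state i).
Boundary conditions: a_P = 1, a_U = 0.
For each transient state i, a_i = sum_j P(i->j) * a_j:
  a_Q = 1/15*a_P + 2/15*a_Q + 1/5*a_R + 4/15*a_S + 1/5*a_T + 2/15*a_U
  a_R = 0*a_P + 1/15*a_Q + 1/3*a_R + 1/15*a_S + 2/15*a_T + 2/5*a_U
  a_S = 7/15*a_P + 1/15*a_Q + 1/15*a_R + 1/3*a_S + 0*a_T + 1/15*a_U
  a_T = 2/15*a_P + 0*a_Q + 2/15*a_R + 0*a_S + 2/15*a_T + 3/5*a_U

Substituting a_P = 1 and a_U = 0, rearrange to (I - Q) a = r where r[i] = P(i -> P):
  [13/15, -1/5, -4/15, -1/5] . (a_Q, a_R, a_S, a_T) = 1/15
  [-1/15, 2/3, -1/15, -2/15] . (a_Q, a_R, a_S, a_T) = 0
  [-1/15, -1/15, 2/3, 0] . (a_Q, a_R, a_S, a_T) = 7/15
  [0, -2/15, 0, 13/15] . (a_Q, a_R, a_S, a_T) = 2/15

Solving yields:
  a_Q = 291/758
  a_R = 113/758
  a_S = 571/758
  a_T = 67/379

Starting state is R, so the absorption probability is a_R = 113/758.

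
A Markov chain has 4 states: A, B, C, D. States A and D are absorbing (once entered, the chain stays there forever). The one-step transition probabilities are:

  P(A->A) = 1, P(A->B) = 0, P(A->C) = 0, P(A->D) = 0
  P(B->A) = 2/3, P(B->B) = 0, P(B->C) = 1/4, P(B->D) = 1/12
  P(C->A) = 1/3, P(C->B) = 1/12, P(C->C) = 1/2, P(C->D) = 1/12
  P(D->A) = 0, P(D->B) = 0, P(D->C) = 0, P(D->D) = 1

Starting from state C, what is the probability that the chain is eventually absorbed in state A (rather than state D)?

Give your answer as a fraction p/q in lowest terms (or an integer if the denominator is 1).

Answer: 56/69

Derivation:
Let a_i = P(absorbed in A | start in state i).
Boundary conditions: a_A = 1, a_D = 0.
For each transient state i, a_i = sum_j P(i->j) * a_j:
  a_B = 2/3*a_A + 0*a_B + 1/4*a_C + 1/12*a_D
  a_C = 1/3*a_A + 1/12*a_B + 1/2*a_C + 1/12*a_D

Substituting a_A = 1 and a_D = 0, rearrange to (I - Q) a = r where r[i] = P(i -> A):
  [1, -1/4] . (a_B, a_C) = 2/3
  [-1/12, 1/2] . (a_B, a_C) = 1/3

Solving yields:
  a_B = 20/23
  a_C = 56/69

Starting state is C, so the absorption probability is a_C = 56/69.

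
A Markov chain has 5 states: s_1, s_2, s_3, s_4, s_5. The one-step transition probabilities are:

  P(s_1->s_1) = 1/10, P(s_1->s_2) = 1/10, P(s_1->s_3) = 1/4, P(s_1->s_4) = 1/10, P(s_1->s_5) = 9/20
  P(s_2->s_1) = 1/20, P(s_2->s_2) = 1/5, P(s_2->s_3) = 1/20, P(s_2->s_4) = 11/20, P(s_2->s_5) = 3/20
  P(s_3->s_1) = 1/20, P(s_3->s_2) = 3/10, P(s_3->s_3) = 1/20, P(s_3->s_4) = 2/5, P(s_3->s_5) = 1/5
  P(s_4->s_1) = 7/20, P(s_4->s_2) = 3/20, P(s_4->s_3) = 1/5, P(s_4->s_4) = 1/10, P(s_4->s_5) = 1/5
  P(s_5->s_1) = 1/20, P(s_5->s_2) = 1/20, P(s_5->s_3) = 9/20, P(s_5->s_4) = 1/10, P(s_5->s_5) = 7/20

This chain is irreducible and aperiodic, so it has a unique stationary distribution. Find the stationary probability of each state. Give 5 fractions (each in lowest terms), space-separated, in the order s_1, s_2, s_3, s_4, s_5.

The stationary distribution satisfies pi = pi * P, i.e.:
  pi_s_1 = 1/10*pi_s_1 + 1/20*pi_s_2 + 1/20*pi_s_3 + 7/20*pi_s_4 + 1/20*pi_s_5
  pi_s_2 = 1/10*pi_s_1 + 1/5*pi_s_2 + 3/10*pi_s_3 + 3/20*pi_s_4 + 1/20*pi_s_5
  pi_s_3 = 1/4*pi_s_1 + 1/20*pi_s_2 + 1/20*pi_s_3 + 1/5*pi_s_4 + 9/20*pi_s_5
  pi_s_4 = 1/10*pi_s_1 + 11/20*pi_s_2 + 2/5*pi_s_3 + 1/10*pi_s_4 + 1/10*pi_s_5
  pi_s_5 = 9/20*pi_s_1 + 3/20*pi_s_2 + 1/5*pi_s_3 + 1/5*pi_s_4 + 7/20*pi_s_5
with normalization: pi_s_1 + pi_s_2 + pi_s_3 + pi_s_4 + pi_s_5 = 1.

Using the first 4 balance equations plus normalization, the linear system A*pi = b is:
  [-9/10, 1/20, 1/20, 7/20, 1/20] . pi = 0
  [1/10, -4/5, 3/10, 3/20, 1/20] . pi = 0
  [1/4, 1/20, -19/20, 1/5, 9/20] . pi = 0
  [1/10, 11/20, 2/5, -9/10, 1/10] . pi = 0
  [1, 1, 1, 1, 1] . pi = 1

Solving yields:
  pi_s_1 = 2889/22733
  pi_s_2 = 32246/204597
  pi_s_3 = 44222/204597
  pi_s_4 = 16079/68199
  pi_s_5 = 53891/204597

Verification (pi * P):
  2889/22733*1/10 + 32246/204597*1/20 + 44222/204597*1/20 + 16079/68199*7/20 + 53891/204597*1/20 = 2889/22733 = pi_s_1  (ok)
  2889/22733*1/10 + 32246/204597*1/5 + 44222/204597*3/10 + 16079/68199*3/20 + 53891/204597*1/20 = 32246/204597 = pi_s_2  (ok)
  2889/22733*1/4 + 32246/204597*1/20 + 44222/204597*1/20 + 16079/68199*1/5 + 53891/204597*9/20 = 44222/204597 = pi_s_3  (ok)
  2889/22733*1/10 + 32246/204597*11/20 + 44222/204597*2/5 + 16079/68199*1/10 + 53891/204597*1/10 = 16079/68199 = pi_s_4  (ok)
  2889/22733*9/20 + 32246/204597*3/20 + 44222/204597*1/5 + 16079/68199*1/5 + 53891/204597*7/20 = 53891/204597 = pi_s_5  (ok)

Answer: 2889/22733 32246/204597 44222/204597 16079/68199 53891/204597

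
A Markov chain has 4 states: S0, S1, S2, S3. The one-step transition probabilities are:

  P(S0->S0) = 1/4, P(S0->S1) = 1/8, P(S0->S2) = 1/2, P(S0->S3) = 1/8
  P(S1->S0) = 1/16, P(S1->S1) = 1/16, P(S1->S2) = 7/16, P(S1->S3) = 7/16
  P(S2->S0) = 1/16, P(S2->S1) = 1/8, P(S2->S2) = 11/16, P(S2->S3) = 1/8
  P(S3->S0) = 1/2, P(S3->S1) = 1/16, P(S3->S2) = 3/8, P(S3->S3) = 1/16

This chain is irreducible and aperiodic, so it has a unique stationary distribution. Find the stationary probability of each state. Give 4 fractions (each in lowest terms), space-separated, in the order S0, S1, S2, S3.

Answer: 43/273 16/147 372/637 22/147

Derivation:
The stationary distribution satisfies pi = pi * P, i.e.:
  pi_S0 = 1/4*pi_S0 + 1/16*pi_S1 + 1/16*pi_S2 + 1/2*pi_S3
  pi_S1 = 1/8*pi_S0 + 1/16*pi_S1 + 1/8*pi_S2 + 1/16*pi_S3
  pi_S2 = 1/2*pi_S0 + 7/16*pi_S1 + 11/16*pi_S2 + 3/8*pi_S3
  pi_S3 = 1/8*pi_S0 + 7/16*pi_S1 + 1/8*pi_S2 + 1/16*pi_S3
with normalization: pi_S0 + pi_S1 + pi_S2 + pi_S3 = 1.

Using the first 3 balance equations plus normalization, the linear system A*pi = b is:
  [-3/4, 1/16, 1/16, 1/2] . pi = 0
  [1/8, -15/16, 1/8, 1/16] . pi = 0
  [1/2, 7/16, -5/16, 3/8] . pi = 0
  [1, 1, 1, 1] . pi = 1

Solving yields:
  pi_S0 = 43/273
  pi_S1 = 16/147
  pi_S2 = 372/637
  pi_S3 = 22/147

Verification (pi * P):
  43/273*1/4 + 16/147*1/16 + 372/637*1/16 + 22/147*1/2 = 43/273 = pi_S0  (ok)
  43/273*1/8 + 16/147*1/16 + 372/637*1/8 + 22/147*1/16 = 16/147 = pi_S1  (ok)
  43/273*1/2 + 16/147*7/16 + 372/637*11/16 + 22/147*3/8 = 372/637 = pi_S2  (ok)
  43/273*1/8 + 16/147*7/16 + 372/637*1/8 + 22/147*1/16 = 22/147 = pi_S3  (ok)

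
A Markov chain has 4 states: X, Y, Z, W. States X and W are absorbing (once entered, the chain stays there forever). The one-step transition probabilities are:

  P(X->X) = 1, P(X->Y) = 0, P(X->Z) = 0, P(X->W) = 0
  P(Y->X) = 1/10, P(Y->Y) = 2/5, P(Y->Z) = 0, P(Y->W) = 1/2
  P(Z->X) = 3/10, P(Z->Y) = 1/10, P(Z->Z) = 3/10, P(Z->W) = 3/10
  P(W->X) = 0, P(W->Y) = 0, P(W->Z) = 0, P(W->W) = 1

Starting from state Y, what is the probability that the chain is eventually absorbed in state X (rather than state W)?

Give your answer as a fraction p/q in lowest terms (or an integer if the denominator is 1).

Let a_i = P(absorbed in X | start in state i).
Boundary conditions: a_X = 1, a_W = 0.
For each transient state i, a_i = sum_j P(i->j) * a_j:
  a_Y = 1/10*a_X + 2/5*a_Y + 0*a_Z + 1/2*a_W
  a_Z = 3/10*a_X + 1/10*a_Y + 3/10*a_Z + 3/10*a_W

Substituting a_X = 1 and a_W = 0, rearrange to (I - Q) a = r where r[i] = P(i -> X):
  [3/5, 0] . (a_Y, a_Z) = 1/10
  [-1/10, 7/10] . (a_Y, a_Z) = 3/10

Solving yields:
  a_Y = 1/6
  a_Z = 19/42

Starting state is Y, so the absorption probability is a_Y = 1/6.

Answer: 1/6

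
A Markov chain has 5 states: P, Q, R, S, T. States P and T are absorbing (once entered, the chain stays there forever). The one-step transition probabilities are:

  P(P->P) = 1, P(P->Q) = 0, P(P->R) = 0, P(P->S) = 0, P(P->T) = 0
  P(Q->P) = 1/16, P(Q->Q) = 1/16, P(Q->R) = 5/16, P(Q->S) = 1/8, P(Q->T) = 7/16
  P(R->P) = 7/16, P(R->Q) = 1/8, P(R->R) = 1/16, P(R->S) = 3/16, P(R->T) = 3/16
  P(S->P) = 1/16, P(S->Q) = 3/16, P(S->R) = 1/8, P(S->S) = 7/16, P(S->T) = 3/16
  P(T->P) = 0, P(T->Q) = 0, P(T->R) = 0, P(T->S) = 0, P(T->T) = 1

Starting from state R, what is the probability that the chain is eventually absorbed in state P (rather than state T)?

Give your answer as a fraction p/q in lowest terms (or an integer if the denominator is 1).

Let a_i = P(absorbed in P | start in state i).
Boundary conditions: a_P = 1, a_T = 0.
For each transient state i, a_i = sum_j P(i->j) * a_j:
  a_Q = 1/16*a_P + 1/16*a_Q + 5/16*a_R + 1/8*a_S + 7/16*a_T
  a_R = 7/16*a_P + 1/8*a_Q + 1/16*a_R + 3/16*a_S + 3/16*a_T
  a_S = 1/16*a_P + 3/16*a_Q + 1/8*a_R + 7/16*a_S + 3/16*a_T

Substituting a_P = 1 and a_T = 0, rearrange to (I - Q) a = r where r[i] = P(i -> P):
  [15/16, -5/16, -1/8] . (a_Q, a_R, a_S) = 1/16
  [-1/8, 15/16, -3/16] . (a_Q, a_R, a_S) = 7/16
  [-3/16, -1/8, 9/16] . (a_Q, a_R, a_S) = 1/16

Solving yields:
  a_Q = 517/1702
  a_R = 979/1702
  a_S = 579/1702

Starting state is R, so the absorption probability is a_R = 979/1702.

Answer: 979/1702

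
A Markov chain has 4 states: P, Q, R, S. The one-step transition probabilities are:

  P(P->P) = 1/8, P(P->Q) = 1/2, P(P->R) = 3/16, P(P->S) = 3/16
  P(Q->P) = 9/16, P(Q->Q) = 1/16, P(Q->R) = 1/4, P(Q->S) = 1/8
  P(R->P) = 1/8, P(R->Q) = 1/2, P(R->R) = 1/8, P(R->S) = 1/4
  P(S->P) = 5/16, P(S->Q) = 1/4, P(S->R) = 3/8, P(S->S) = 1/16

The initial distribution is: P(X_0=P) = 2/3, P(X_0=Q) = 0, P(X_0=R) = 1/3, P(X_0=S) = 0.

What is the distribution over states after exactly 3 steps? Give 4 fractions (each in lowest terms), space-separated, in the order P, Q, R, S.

Answer: 773/3072 35/96 1307/6144 1051/6144

Derivation:
Propagating the distribution step by step (d_{t+1} = d_t * P):
d_0 = (P=2/3, Q=0, R=1/3, S=0)
  d_1[P] = 2/3*1/8 + 0*9/16 + 1/3*1/8 + 0*5/16 = 1/8
  d_1[Q] = 2/3*1/2 + 0*1/16 + 1/3*1/2 + 0*1/4 = 1/2
  d_1[R] = 2/3*3/16 + 0*1/4 + 1/3*1/8 + 0*3/8 = 1/6
  d_1[S] = 2/3*3/16 + 0*1/8 + 1/3*1/4 + 0*1/16 = 5/24
d_1 = (P=1/8, Q=1/2, R=1/6, S=5/24)
  d_2[P] = 1/8*1/8 + 1/2*9/16 + 1/6*1/8 + 5/24*5/16 = 49/128
  d_2[Q] = 1/8*1/2 + 1/2*1/16 + 1/6*1/2 + 5/24*1/4 = 11/48
  d_2[R] = 1/8*3/16 + 1/2*1/4 + 1/6*1/8 + 5/24*3/8 = 95/384
  d_2[S] = 1/8*3/16 + 1/2*1/8 + 1/6*1/4 + 5/24*1/16 = 9/64
d_2 = (P=49/128, Q=11/48, R=95/384, S=9/64)
  d_3[P] = 49/128*1/8 + 11/48*9/16 + 95/384*1/8 + 9/64*5/16 = 773/3072
  d_3[Q] = 49/128*1/2 + 11/48*1/16 + 95/384*1/2 + 9/64*1/4 = 35/96
  d_3[R] = 49/128*3/16 + 11/48*1/4 + 95/384*1/8 + 9/64*3/8 = 1307/6144
  d_3[S] = 49/128*3/16 + 11/48*1/8 + 95/384*1/4 + 9/64*1/16 = 1051/6144
d_3 = (P=773/3072, Q=35/96, R=1307/6144, S=1051/6144)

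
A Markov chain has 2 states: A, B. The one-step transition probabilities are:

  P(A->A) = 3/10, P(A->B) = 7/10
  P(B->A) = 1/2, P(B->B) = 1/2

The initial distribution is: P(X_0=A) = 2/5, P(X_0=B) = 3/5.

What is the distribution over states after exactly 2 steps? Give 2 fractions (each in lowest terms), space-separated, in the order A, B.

Answer: 52/125 73/125

Derivation:
Propagating the distribution step by step (d_{t+1} = d_t * P):
d_0 = (A=2/5, B=3/5)
  d_1[A] = 2/5*3/10 + 3/5*1/2 = 21/50
  d_1[B] = 2/5*7/10 + 3/5*1/2 = 29/50
d_1 = (A=21/50, B=29/50)
  d_2[A] = 21/50*3/10 + 29/50*1/2 = 52/125
  d_2[B] = 21/50*7/10 + 29/50*1/2 = 73/125
d_2 = (A=52/125, B=73/125)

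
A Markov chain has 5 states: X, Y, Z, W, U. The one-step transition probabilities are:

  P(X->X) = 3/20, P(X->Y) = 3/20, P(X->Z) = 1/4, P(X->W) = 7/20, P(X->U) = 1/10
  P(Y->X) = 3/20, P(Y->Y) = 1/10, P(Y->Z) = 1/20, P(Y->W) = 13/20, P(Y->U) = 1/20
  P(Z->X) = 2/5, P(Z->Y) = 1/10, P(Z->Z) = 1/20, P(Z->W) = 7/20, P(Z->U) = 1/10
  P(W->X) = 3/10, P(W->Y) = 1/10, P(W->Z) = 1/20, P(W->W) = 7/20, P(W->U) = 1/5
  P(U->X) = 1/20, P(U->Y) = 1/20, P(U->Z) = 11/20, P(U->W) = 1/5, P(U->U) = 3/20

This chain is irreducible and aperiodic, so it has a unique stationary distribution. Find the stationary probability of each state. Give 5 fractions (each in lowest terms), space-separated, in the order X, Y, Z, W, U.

Answer: 11287/48727 10203/97454 32197/194908 70313/194908 6711/48727

Derivation:
The stationary distribution satisfies pi = pi * P, i.e.:
  pi_X = 3/20*pi_X + 3/20*pi_Y + 2/5*pi_Z + 3/10*pi_W + 1/20*pi_U
  pi_Y = 3/20*pi_X + 1/10*pi_Y + 1/10*pi_Z + 1/10*pi_W + 1/20*pi_U
  pi_Z = 1/4*pi_X + 1/20*pi_Y + 1/20*pi_Z + 1/20*pi_W + 11/20*pi_U
  pi_W = 7/20*pi_X + 13/20*pi_Y + 7/20*pi_Z + 7/20*pi_W + 1/5*pi_U
  pi_U = 1/10*pi_X + 1/20*pi_Y + 1/10*pi_Z + 1/5*pi_W + 3/20*pi_U
with normalization: pi_X + pi_Y + pi_Z + pi_W + pi_U = 1.

Using the first 4 balance equations plus normalization, the linear system A*pi = b is:
  [-17/20, 3/20, 2/5, 3/10, 1/20] . pi = 0
  [3/20, -9/10, 1/10, 1/10, 1/20] . pi = 0
  [1/4, 1/20, -19/20, 1/20, 11/20] . pi = 0
  [7/20, 13/20, 7/20, -13/20, 1/5] . pi = 0
  [1, 1, 1, 1, 1] . pi = 1

Solving yields:
  pi_X = 11287/48727
  pi_Y = 10203/97454
  pi_Z = 32197/194908
  pi_W = 70313/194908
  pi_U = 6711/48727

Verification (pi * P):
  11287/48727*3/20 + 10203/97454*3/20 + 32197/194908*2/5 + 70313/194908*3/10 + 6711/48727*1/20 = 11287/48727 = pi_X  (ok)
  11287/48727*3/20 + 10203/97454*1/10 + 32197/194908*1/10 + 70313/194908*1/10 + 6711/48727*1/20 = 10203/97454 = pi_Y  (ok)
  11287/48727*1/4 + 10203/97454*1/20 + 32197/194908*1/20 + 70313/194908*1/20 + 6711/48727*11/20 = 32197/194908 = pi_Z  (ok)
  11287/48727*7/20 + 10203/97454*13/20 + 32197/194908*7/20 + 70313/194908*7/20 + 6711/48727*1/5 = 70313/194908 = pi_W  (ok)
  11287/48727*1/10 + 10203/97454*1/20 + 32197/194908*1/10 + 70313/194908*1/5 + 6711/48727*3/20 = 6711/48727 = pi_U  (ok)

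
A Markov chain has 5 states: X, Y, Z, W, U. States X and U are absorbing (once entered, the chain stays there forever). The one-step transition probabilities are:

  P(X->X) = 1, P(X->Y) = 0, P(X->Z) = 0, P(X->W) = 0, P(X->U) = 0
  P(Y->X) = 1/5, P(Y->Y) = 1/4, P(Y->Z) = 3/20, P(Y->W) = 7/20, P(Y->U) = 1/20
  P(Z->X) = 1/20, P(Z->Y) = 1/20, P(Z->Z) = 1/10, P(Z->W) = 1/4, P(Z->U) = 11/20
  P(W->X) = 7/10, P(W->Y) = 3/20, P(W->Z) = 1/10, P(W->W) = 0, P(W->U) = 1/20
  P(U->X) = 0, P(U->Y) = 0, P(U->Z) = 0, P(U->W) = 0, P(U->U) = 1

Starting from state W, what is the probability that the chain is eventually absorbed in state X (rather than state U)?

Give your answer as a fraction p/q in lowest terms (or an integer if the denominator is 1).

Let a_i = P(absorbed in X | start in state i).
Boundary conditions: a_X = 1, a_U = 0.
For each transient state i, a_i = sum_j P(i->j) * a_j:
  a_Y = 1/5*a_X + 1/4*a_Y + 3/20*a_Z + 7/20*a_W + 1/20*a_U
  a_Z = 1/20*a_X + 1/20*a_Y + 1/10*a_Z + 1/4*a_W + 11/20*a_U
  a_W = 7/10*a_X + 3/20*a_Y + 1/10*a_Z + 0*a_W + 1/20*a_U

Substituting a_X = 1 and a_U = 0, rearrange to (I - Q) a = r where r[i] = P(i -> X):
  [3/4, -3/20, -7/20] . (a_Y, a_Z, a_W) = 1/5
  [-1/20, 9/10, -1/4] . (a_Y, a_Z, a_W) = 1/20
  [-3/20, -1/10, 1] . (a_Y, a_Z, a_W) = 7/10

Solving yields:
  a_Y = 3448/4753
  a_Z = 1567/4753
  a_W = 4001/4753

Starting state is W, so the absorption probability is a_W = 4001/4753.

Answer: 4001/4753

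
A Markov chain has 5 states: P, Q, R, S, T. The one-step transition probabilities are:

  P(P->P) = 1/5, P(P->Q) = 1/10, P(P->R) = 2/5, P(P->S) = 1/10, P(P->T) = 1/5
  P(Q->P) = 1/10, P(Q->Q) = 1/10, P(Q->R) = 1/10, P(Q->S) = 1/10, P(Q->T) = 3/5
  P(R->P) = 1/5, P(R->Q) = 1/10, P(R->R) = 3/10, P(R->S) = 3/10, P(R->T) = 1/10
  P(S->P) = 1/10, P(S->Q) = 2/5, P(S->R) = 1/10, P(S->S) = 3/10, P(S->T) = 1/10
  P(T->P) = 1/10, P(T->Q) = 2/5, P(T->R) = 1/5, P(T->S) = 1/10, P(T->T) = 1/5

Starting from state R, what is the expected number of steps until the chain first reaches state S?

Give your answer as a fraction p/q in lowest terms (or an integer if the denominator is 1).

Answer: 7630/1451

Derivation:
Let h_i = expected steps to first reach S from state i.
Boundary: h_S = 0.
First-step equations for the other states:
  h_P = 1 + 1/5*h_P + 1/10*h_Q + 2/5*h_R + 1/10*h_S + 1/5*h_T
  h_Q = 1 + 1/10*h_P + 1/10*h_Q + 1/10*h_R + 1/10*h_S + 3/5*h_T
  h_R = 1 + 1/5*h_P + 1/10*h_Q + 3/10*h_R + 3/10*h_S + 1/10*h_T
  h_T = 1 + 1/10*h_P + 2/5*h_Q + 1/5*h_R + 1/10*h_S + 1/5*h_T

Substituting h_S = 0 and rearranging gives the linear system (I - Q) h = 1:
  [4/5, -1/10, -2/5, -1/5] . (h_P, h_Q, h_R, h_T) = 1
  [-1/10, 9/10, -1/10, -3/5] . (h_P, h_Q, h_R, h_T) = 1
  [-1/5, -1/10, 7/10, -1/10] . (h_P, h_Q, h_R, h_T) = 1
  [-1/10, -2/5, -1/5, 4/5] . (h_P, h_Q, h_R, h_T) = 1

Solving yields:
  h_P = 9390/1451
  h_Q = 10150/1451
  h_R = 7630/1451
  h_T = 9970/1451

Starting state is R, so the expected hitting time is h_R = 7630/1451.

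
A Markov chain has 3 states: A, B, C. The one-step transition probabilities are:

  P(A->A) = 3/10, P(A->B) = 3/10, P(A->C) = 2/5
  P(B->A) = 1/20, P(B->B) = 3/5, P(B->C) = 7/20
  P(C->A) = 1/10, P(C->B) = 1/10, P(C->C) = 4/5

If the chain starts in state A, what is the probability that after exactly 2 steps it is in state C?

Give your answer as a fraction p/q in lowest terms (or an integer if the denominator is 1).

Answer: 109/200

Derivation:
Computing P^2 by repeated multiplication:
P^1 =
  A: [3/10, 3/10, 2/5]
  B: [1/20, 3/5, 7/20]
  C: [1/10, 1/10, 4/5]
P^2 =
  A: [29/200, 31/100, 109/200]
  B: [2/25, 41/100, 51/100]
  C: [23/200, 17/100, 143/200]

(P^2)[A -> C] = 109/200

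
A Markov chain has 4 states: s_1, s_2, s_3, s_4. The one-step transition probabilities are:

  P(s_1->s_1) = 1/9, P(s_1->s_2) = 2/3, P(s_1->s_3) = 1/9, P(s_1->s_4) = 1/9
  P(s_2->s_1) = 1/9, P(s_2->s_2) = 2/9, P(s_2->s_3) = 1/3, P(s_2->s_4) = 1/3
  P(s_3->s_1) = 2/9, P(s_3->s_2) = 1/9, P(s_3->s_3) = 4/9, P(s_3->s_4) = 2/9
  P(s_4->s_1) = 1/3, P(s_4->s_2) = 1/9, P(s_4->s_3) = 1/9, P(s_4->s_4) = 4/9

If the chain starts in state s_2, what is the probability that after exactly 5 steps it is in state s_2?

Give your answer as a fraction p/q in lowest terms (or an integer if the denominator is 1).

Answer: 14882/59049

Derivation:
Computing P^5 by repeated multiplication:
P^1 =
  s_1: [1/9, 2/3, 1/9, 1/9]
  s_2: [1/9, 2/9, 1/3, 1/3]
  s_3: [2/9, 1/9, 4/9, 2/9]
  s_4: [1/3, 1/9, 1/9, 4/9]
P^2 =
  s_1: [4/27, 20/81, 8/27, 25/81]
  s_2: [2/9, 16/81, 22/81, 25/81]
  s_3: [17/81, 20/81, 23/81, 7/27]
  s_4: [2/9, 25/81, 14/81, 8/27]
P^3 =
  s_1: [155/729, 161/729, 193/729, 220/729]
  s_2: [17/81, 187/729, 179/729, 70/243]
  s_3: [146/729, 62/243, 190/729, 23/81]
  s_4: [143/729, 196/729, 173/729, 217/729]
P^4 =
  s_1: [454/2187, 185/729, 1630/6561, 1904/6561]
  s_2: [1328/6561, 1681/6561, 1640/6561, 1912/6561]
  s_3: [1333/6561, 1645/6561, 557/2187, 1912/6561]
  s_4: [1336/6561, 1640/6561, 1640/6561, 1945/6561]
P^5 =
  s_1: [11999/59049, 5012/19683, 4927/19683, 17233/59049]
  s_2: [12025/59049, 14882/59049, 14843/59049, 17299/59049]
  s_3: [12056/59049, 4957/19683, 14864/59049, 17258/59049]
  s_4: [12091/59049, 14881/59049, 14761/59049, 1924/6561]

(P^5)[s_2 -> s_2] = 14882/59049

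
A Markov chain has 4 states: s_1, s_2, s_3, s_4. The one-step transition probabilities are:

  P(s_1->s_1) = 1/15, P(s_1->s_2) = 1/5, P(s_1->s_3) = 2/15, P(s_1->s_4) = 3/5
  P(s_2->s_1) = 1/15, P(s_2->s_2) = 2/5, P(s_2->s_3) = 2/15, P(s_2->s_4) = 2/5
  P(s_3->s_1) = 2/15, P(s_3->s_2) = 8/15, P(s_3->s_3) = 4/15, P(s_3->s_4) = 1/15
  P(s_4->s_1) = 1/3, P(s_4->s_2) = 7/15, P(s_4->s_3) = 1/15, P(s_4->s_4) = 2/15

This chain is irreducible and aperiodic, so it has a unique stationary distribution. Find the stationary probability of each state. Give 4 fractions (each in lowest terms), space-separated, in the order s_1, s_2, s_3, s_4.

Answer: 182/1159 471/1159 151/1159 355/1159

Derivation:
The stationary distribution satisfies pi = pi * P, i.e.:
  pi_s_1 = 1/15*pi_s_1 + 1/15*pi_s_2 + 2/15*pi_s_3 + 1/3*pi_s_4
  pi_s_2 = 1/5*pi_s_1 + 2/5*pi_s_2 + 8/15*pi_s_3 + 7/15*pi_s_4
  pi_s_3 = 2/15*pi_s_1 + 2/15*pi_s_2 + 4/15*pi_s_3 + 1/15*pi_s_4
  pi_s_4 = 3/5*pi_s_1 + 2/5*pi_s_2 + 1/15*pi_s_3 + 2/15*pi_s_4
with normalization: pi_s_1 + pi_s_2 + pi_s_3 + pi_s_4 = 1.

Using the first 3 balance equations plus normalization, the linear system A*pi = b is:
  [-14/15, 1/15, 2/15, 1/3] . pi = 0
  [1/5, -3/5, 8/15, 7/15] . pi = 0
  [2/15, 2/15, -11/15, 1/15] . pi = 0
  [1, 1, 1, 1] . pi = 1

Solving yields:
  pi_s_1 = 182/1159
  pi_s_2 = 471/1159
  pi_s_3 = 151/1159
  pi_s_4 = 355/1159

Verification (pi * P):
  182/1159*1/15 + 471/1159*1/15 + 151/1159*2/15 + 355/1159*1/3 = 182/1159 = pi_s_1  (ok)
  182/1159*1/5 + 471/1159*2/5 + 151/1159*8/15 + 355/1159*7/15 = 471/1159 = pi_s_2  (ok)
  182/1159*2/15 + 471/1159*2/15 + 151/1159*4/15 + 355/1159*1/15 = 151/1159 = pi_s_3  (ok)
  182/1159*3/5 + 471/1159*2/5 + 151/1159*1/15 + 355/1159*2/15 = 355/1159 = pi_s_4  (ok)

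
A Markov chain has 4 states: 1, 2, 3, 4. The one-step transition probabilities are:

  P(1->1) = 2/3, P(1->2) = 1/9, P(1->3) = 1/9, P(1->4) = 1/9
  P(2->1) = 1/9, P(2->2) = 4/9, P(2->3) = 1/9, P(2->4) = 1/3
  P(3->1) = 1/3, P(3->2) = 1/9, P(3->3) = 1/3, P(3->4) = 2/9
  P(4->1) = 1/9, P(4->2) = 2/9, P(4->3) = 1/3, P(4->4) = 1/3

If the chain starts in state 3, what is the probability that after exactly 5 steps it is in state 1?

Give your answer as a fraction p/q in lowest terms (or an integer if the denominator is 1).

Computing P^5 by repeated multiplication:
P^1 =
  1: [2/3, 1/9, 1/9, 1/9]
  2: [1/9, 4/9, 1/9, 1/3]
  3: [1/3, 1/9, 1/3, 2/9]
  4: [1/9, 2/9, 1/3, 1/3]
P^2 =
  1: [41/81, 13/81, 13/81, 14/81]
  2: [16/81, 8/27, 17/81, 8/27]
  3: [10/27, 14/81, 19/81, 2/9]
  4: [20/81, 2/9, 7/27, 22/81]
P^3 =
  1: [104/243, 134/729, 5/27, 148/729]
  2: [65/243, 59/243, 163/729, 194/729]
  3: [269/729, 47/243, 155/729, 164/729]
  4: [223/729, 157/729, 167/729, 182/729]
P^4 =
  1: [853/2187, 1279/6561, 1295/6561, 476/2187]
  2: [2030/6561, 1454/6561, 481/2187, 1634/6561]
  3: [2384/6561, 1316/6561, 1367/6561, 166/729]
  4: [242/729, 1382/6561, 1427/6561, 1574/6561]
P^5 =
  1: [21946/59049, 146/729, 12007/59049, 13270/59049]
  2: [19597/59049, 12557/59049, 12715/59049, 14180/59049]
  3: [21215/59049, 4001/19683, 12283/59049, 4516/19683]
  4: [20305/59049, 12281/59049, 12563/59049, 13900/59049]

(P^5)[3 -> 1] = 21215/59049

Answer: 21215/59049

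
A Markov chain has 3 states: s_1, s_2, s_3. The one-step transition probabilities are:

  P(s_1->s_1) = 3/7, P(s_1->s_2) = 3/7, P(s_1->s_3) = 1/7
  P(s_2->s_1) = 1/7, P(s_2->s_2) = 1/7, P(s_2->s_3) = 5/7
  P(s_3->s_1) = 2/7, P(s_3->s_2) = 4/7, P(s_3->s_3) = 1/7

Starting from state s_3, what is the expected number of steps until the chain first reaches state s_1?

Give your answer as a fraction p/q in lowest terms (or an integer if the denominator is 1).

Let h_i = expected steps to first reach s_1 from state i.
Boundary: h_s_1 = 0.
First-step equations for the other states:
  h_s_2 = 1 + 1/7*h_s_1 + 1/7*h_s_2 + 5/7*h_s_3
  h_s_3 = 1 + 2/7*h_s_1 + 4/7*h_s_2 + 1/7*h_s_3

Substituting h_s_1 = 0 and rearranging gives the linear system (I - Q) h = 1:
  [6/7, -5/7] . (h_s_2, h_s_3) = 1
  [-4/7, 6/7] . (h_s_2, h_s_3) = 1

Solving yields:
  h_s_2 = 77/16
  h_s_3 = 35/8

Starting state is s_3, so the expected hitting time is h_s_3 = 35/8.

Answer: 35/8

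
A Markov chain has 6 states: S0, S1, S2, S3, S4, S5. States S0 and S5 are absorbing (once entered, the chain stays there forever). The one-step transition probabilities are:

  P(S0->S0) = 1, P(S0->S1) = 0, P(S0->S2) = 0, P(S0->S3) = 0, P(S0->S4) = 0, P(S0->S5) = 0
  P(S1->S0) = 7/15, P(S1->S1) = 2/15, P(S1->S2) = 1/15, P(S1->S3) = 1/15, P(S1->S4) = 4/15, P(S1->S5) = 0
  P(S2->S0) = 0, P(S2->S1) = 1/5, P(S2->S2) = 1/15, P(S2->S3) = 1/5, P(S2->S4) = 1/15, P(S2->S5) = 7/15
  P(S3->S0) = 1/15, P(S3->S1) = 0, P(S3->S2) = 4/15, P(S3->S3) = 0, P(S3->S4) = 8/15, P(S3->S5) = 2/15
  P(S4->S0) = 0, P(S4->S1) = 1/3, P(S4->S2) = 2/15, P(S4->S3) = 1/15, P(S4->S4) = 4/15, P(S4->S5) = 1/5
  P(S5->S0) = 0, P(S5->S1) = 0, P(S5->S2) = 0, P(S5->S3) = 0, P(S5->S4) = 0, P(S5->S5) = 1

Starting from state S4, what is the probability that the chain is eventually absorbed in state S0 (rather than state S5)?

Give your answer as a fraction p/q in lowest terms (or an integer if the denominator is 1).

Let a_i = P(absorbed in S0 | start in state i).
Boundary conditions: a_S0 = 1, a_S5 = 0.
For each transient state i, a_i = sum_j P(i->j) * a_j:
  a_S1 = 7/15*a_S0 + 2/15*a_S1 + 1/15*a_S2 + 1/15*a_S3 + 4/15*a_S4 + 0*a_S5
  a_S2 = 0*a_S0 + 1/5*a_S1 + 1/15*a_S2 + 1/5*a_S3 + 1/15*a_S4 + 7/15*a_S5
  a_S3 = 1/15*a_S0 + 0*a_S1 + 4/15*a_S2 + 0*a_S3 + 8/15*a_S4 + 2/15*a_S5
  a_S4 = 0*a_S0 + 1/3*a_S1 + 2/15*a_S2 + 1/15*a_S3 + 4/15*a_S4 + 1/5*a_S5

Substituting a_S0 = 1 and a_S5 = 0, rearrange to (I - Q) a = r where r[i] = P(i -> S0):
  [13/15, -1/15, -1/15, -4/15] . (a_S1, a_S2, a_S3, a_S4) = 7/15
  [-1/5, 14/15, -1/5, -1/15] . (a_S1, a_S2, a_S3, a_S4) = 0
  [0, -4/15, 1, -8/15] . (a_S1, a_S2, a_S3, a_S4) = 1/15
  [-1/3, -2/15, -1/15, 11/15] . (a_S1, a_S2, a_S3, a_S4) = 0

Solving yields:
  a_S1 = 2359/3333
  a_S2 = 283/1111
  a_S3 = 1159/3333
  a_S4 = 444/1111

Starting state is S4, so the absorption probability is a_S4 = 444/1111.

Answer: 444/1111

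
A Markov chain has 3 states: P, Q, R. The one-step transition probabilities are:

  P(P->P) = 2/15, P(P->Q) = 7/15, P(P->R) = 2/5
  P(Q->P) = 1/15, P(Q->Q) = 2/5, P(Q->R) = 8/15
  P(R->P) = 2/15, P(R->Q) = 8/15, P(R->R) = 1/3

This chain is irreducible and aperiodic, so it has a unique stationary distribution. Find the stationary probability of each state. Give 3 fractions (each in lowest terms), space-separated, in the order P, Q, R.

Answer: 13/127 59/127 55/127

Derivation:
The stationary distribution satisfies pi = pi * P, i.e.:
  pi_P = 2/15*pi_P + 1/15*pi_Q + 2/15*pi_R
  pi_Q = 7/15*pi_P + 2/5*pi_Q + 8/15*pi_R
  pi_R = 2/5*pi_P + 8/15*pi_Q + 1/3*pi_R
with normalization: pi_P + pi_Q + pi_R = 1.

Using the first 2 balance equations plus normalization, the linear system A*pi = b is:
  [-13/15, 1/15, 2/15] . pi = 0
  [7/15, -3/5, 8/15] . pi = 0
  [1, 1, 1] . pi = 1

Solving yields:
  pi_P = 13/127
  pi_Q = 59/127
  pi_R = 55/127

Verification (pi * P):
  13/127*2/15 + 59/127*1/15 + 55/127*2/15 = 13/127 = pi_P  (ok)
  13/127*7/15 + 59/127*2/5 + 55/127*8/15 = 59/127 = pi_Q  (ok)
  13/127*2/5 + 59/127*8/15 + 55/127*1/3 = 55/127 = pi_R  (ok)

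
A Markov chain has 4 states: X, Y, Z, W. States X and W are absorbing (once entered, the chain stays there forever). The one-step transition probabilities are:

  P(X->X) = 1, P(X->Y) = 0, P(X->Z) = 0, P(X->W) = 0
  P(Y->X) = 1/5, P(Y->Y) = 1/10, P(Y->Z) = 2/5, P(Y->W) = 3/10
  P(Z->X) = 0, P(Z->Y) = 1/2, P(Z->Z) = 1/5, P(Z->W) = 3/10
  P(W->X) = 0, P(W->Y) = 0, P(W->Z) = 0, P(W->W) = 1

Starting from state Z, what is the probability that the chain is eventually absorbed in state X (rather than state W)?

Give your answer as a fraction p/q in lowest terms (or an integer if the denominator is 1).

Answer: 5/26

Derivation:
Let a_i = P(absorbed in X | start in state i).
Boundary conditions: a_X = 1, a_W = 0.
For each transient state i, a_i = sum_j P(i->j) * a_j:
  a_Y = 1/5*a_X + 1/10*a_Y + 2/5*a_Z + 3/10*a_W
  a_Z = 0*a_X + 1/2*a_Y + 1/5*a_Z + 3/10*a_W

Substituting a_X = 1 and a_W = 0, rearrange to (I - Q) a = r where r[i] = P(i -> X):
  [9/10, -2/5] . (a_Y, a_Z) = 1/5
  [-1/2, 4/5] . (a_Y, a_Z) = 0

Solving yields:
  a_Y = 4/13
  a_Z = 5/26

Starting state is Z, so the absorption probability is a_Z = 5/26.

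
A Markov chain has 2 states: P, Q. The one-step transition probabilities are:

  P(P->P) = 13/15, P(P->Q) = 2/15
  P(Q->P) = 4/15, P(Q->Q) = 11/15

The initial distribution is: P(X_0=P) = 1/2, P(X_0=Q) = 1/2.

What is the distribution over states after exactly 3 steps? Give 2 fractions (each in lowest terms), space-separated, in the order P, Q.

Answer: 473/750 277/750

Derivation:
Propagating the distribution step by step (d_{t+1} = d_t * P):
d_0 = (P=1/2, Q=1/2)
  d_1[P] = 1/2*13/15 + 1/2*4/15 = 17/30
  d_1[Q] = 1/2*2/15 + 1/2*11/15 = 13/30
d_1 = (P=17/30, Q=13/30)
  d_2[P] = 17/30*13/15 + 13/30*4/15 = 91/150
  d_2[Q] = 17/30*2/15 + 13/30*11/15 = 59/150
d_2 = (P=91/150, Q=59/150)
  d_3[P] = 91/150*13/15 + 59/150*4/15 = 473/750
  d_3[Q] = 91/150*2/15 + 59/150*11/15 = 277/750
d_3 = (P=473/750, Q=277/750)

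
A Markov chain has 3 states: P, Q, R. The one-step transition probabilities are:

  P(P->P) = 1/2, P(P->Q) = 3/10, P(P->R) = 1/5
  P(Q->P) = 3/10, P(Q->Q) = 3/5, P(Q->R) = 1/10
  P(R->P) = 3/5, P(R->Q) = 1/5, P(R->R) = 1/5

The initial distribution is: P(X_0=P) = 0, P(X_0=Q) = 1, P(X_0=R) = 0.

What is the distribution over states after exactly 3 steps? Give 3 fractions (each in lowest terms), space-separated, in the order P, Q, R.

Propagating the distribution step by step (d_{t+1} = d_t * P):
d_0 = (P=0, Q=1, R=0)
  d_1[P] = 0*1/2 + 1*3/10 + 0*3/5 = 3/10
  d_1[Q] = 0*3/10 + 1*3/5 + 0*1/5 = 3/5
  d_1[R] = 0*1/5 + 1*1/10 + 0*1/5 = 1/10
d_1 = (P=3/10, Q=3/5, R=1/10)
  d_2[P] = 3/10*1/2 + 3/5*3/10 + 1/10*3/5 = 39/100
  d_2[Q] = 3/10*3/10 + 3/5*3/5 + 1/10*1/5 = 47/100
  d_2[R] = 3/10*1/5 + 3/5*1/10 + 1/10*1/5 = 7/50
d_2 = (P=39/100, Q=47/100, R=7/50)
  d_3[P] = 39/100*1/2 + 47/100*3/10 + 7/50*3/5 = 21/50
  d_3[Q] = 39/100*3/10 + 47/100*3/5 + 7/50*1/5 = 427/1000
  d_3[R] = 39/100*1/5 + 47/100*1/10 + 7/50*1/5 = 153/1000
d_3 = (P=21/50, Q=427/1000, R=153/1000)

Answer: 21/50 427/1000 153/1000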